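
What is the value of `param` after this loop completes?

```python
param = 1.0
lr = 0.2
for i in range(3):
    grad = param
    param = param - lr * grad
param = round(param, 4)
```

Gradient descent: w = 1.0 * (1 - 0.2)^3
`param` takes the values: 1.0 → 0.8 → 0.64 → 0.512

Answer: 0.512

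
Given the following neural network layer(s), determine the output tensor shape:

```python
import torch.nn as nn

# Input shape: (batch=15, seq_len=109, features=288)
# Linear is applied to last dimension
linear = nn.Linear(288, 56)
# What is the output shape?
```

Input: (15, 109, 288) -> Output: (15, 109, 56)

Answer: (15, 109, 56)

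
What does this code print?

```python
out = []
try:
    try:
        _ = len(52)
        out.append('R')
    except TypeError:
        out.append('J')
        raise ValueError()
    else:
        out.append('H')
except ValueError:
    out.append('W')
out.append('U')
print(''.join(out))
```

Execution trace: 'J' (inner except TypeError) → 'W' (outer except ValueError) → 'U' (after the try/except). Output: JWU

Answer: JWU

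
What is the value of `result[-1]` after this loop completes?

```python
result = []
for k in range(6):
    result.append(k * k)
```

Last element of squares 0 to 5
`result` takes the values: [] → [0] → [0, 1] → [0, 1, 4] → [0, 1, 4, 9] → [0, 1, 4, 9, 16] → [0, 1, 4, 9, 16, 25]
So `result[-1]` = 25

Answer: 25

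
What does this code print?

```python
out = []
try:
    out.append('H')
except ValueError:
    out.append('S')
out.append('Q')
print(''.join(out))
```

Execution trace: 'H' (try body, no exception) → 'Q' (after the try/except). Output: HQ

Answer: HQ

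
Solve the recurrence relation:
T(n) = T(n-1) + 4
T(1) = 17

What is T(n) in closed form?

Unrolling: T(n) = T(1) + 4·(n-1) = 17 + 4(n-1) = 4n + 13.

Answer: T(n) = 4n + 13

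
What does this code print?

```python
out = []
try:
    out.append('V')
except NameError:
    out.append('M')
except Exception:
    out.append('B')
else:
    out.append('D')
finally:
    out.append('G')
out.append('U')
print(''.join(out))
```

Execution trace: 'V' (try body, no exception) → 'D' (else) → 'G' (finally) → 'U' (after the try/except). Output: VDGU

Answer: VDGU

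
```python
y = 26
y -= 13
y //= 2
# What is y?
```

Trace:
`y = 26` → y = 26
`y -= 13` → y = 13
`y //= 2` → y = 6
So y = 6

Answer: 6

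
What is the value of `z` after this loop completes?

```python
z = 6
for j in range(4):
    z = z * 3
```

Multiply by 3, 4 times: 6 * 3^4 = 486
`z` takes the values: 6 → 18 → 54 → 162 → 486

Answer: 486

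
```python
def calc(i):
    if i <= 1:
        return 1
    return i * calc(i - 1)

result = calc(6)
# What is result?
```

calc(6) = 6 * 5 * 4 * 3 * 2 * 1 = 720

Answer: 720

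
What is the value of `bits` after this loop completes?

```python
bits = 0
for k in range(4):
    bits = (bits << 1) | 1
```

Build 4 consecutive 1-bits: 0b1111
`bits` takes the values: 0 → 1 → 3 → 7 → 15

Answer: 15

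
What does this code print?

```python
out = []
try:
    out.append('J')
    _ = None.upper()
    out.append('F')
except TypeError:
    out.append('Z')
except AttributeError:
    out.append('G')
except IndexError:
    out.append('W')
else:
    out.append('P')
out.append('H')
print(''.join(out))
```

Execution trace: 'J' (try body) → 'G' (except AttributeError) → 'H' (after the try/except). Output: JGH

Answer: JGH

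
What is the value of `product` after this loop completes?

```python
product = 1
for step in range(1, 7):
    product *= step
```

6! = 720
`product` takes the values: 1 → 2 → 6 → 24 → 120 → 720

Answer: 720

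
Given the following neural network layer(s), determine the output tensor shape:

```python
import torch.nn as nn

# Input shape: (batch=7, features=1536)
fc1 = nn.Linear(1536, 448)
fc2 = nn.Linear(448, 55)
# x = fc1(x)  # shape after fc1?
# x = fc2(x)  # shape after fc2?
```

Input: (7, 1536) -> after fc1: (7, 448) -> Output: (7, 55)

Answer: (7, 55)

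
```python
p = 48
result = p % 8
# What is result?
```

Trace:
`p = 48` → p = 48
`result = p % 8` → result = 0
So result = 0

Answer: 0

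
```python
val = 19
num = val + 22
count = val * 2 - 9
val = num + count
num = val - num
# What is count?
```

Trace:
`val = 19` → val = 19
`num = val + 22` → num = 41
`count = val * 2 - 9` → count = 29
`val = num + count` → val = 70
`num = val - num` → num = 29
So count = 29

Answer: 29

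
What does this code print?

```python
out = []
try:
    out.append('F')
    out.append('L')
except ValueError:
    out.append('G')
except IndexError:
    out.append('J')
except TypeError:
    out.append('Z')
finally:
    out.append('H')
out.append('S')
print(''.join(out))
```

Execution trace: 'F' (try body) → 'L' (try body, no exception) → 'H' (finally) → 'S' (after the try/except). Output: FLHS

Answer: FLHS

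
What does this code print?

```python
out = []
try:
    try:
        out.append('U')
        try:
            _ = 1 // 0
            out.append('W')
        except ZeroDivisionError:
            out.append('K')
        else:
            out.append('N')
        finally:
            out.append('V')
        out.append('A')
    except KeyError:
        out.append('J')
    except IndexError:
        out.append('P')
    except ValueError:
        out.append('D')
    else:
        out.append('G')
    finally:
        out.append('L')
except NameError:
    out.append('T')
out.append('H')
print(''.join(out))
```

Execution trace: 'U' (try body) → 'K' (inner except ZeroDivisionError) → 'V' (inner finally) → 'A' (try body, no exception) → 'G' (else) → 'L' (finally) → 'H' (after the try/except). Output: UKVAGLH

Answer: UKVAGLH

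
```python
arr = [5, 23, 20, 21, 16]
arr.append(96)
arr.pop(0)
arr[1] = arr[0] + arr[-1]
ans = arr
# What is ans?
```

Trace:
`arr = [5, 23, 20, 21, 16]` → arr = [5, 23, 20, 21, 16]
`arr.append(96)` → arr = [5, 23, 20, 21, 16, 96]
`arr.pop(0)` → arr = [23, 20, 21, 16, 96]
`arr[1] = arr[0] + arr[-1]` → arr = [23, 119, 21, 16, 96]
`ans = arr` → ans = [23, 119, 21, 16, 96]
So ans = [23, 119, 21, 16, 96]

Answer: [23, 119, 21, 16, 96]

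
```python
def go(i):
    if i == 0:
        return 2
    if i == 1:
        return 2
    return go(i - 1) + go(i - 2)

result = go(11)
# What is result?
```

Build up from base cases: go(0)=2, go(1)=2, go(2)=4, go(3)=6, go(4)=10, go(5)=16, go(6)=26, ..., go(11)=288

Answer: 288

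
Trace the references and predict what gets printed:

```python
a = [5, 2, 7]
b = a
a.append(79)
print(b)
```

Key concept: basic list aliasing.
Step by step:
`a = [5, 2, 7]` → a = [5, 2, 7]
`b = a` → b = [5, 2, 7] (same object as a)
`a.append(79)` → a = [5, 2, 7, 79] (same object as b); b = [5, 2, 7, 79] (same object as a)
`print(b)` → prints [5, 2, 7, 79]

Answer: [5, 2, 7, 79]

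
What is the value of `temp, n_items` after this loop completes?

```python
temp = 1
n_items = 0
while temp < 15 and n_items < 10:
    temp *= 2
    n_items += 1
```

Double until >= 15 or 10 iterations
`temp, n_items` takes the values: (1, 0) → (2, 0) → (2, 1) → (4, 1) → (4, 2) → (8, 2) → (8, 3) → (16, 3) → (16, 4)

Answer: 16, 4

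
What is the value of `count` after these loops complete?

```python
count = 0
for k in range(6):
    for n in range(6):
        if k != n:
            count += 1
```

6² - 6 (exclude diagonal)
`count` takes the values: 0 → 1 → 2 → 3 → 4 → 5 → 6 → 7 → 8 → 9 → 10 → 11 → 12 → 13 → 14 → 15 → 16 → 17 → 18 → 19 → 20 → 21 → 22 → 23 → 24 → 25 → 26 → 27 → 28 → 29 → 30

Answer: 30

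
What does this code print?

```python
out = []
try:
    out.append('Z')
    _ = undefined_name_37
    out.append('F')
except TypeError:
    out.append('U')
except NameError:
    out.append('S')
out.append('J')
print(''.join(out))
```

Execution trace: 'Z' (try body) → 'S' (except NameError) → 'J' (after the try/except). Output: ZSJ

Answer: ZSJ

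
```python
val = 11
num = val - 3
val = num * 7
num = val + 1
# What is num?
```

Trace:
`val = 11` → val = 11
`num = val - 3` → num = 8
`val = num * 7` → val = 56
`num = val + 1` → num = 57
So num = 57

Answer: 57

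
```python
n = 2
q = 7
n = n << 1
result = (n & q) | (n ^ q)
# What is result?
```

Trace:
`n = 2` → n = 2
`q = 7` → q = 7
`n = n << 1` → n = 4
`result = (n & q) | (n ^ q)` → result = 7
So result = 7

Answer: 7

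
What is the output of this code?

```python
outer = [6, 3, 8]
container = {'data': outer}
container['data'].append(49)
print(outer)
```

Key concept: dict holds reference to list.
Step by step:
`outer = [6, 3, 8]` → outer = [6, 3, 8]
`container = {'data': outer}` → container = {'data': [6, 3, 8]}
`container['data'].append(49)` → outer = [6, 3, 8, 49]; container = {'data': [6, 3, 8, 49]}
`print(outer)` → prints [6, 3, 8, 49]

Answer: [6, 3, 8, 49]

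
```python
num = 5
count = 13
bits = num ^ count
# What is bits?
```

Trace:
`num = 5` → num = 5
`count = 13` → count = 13
`bits = num ^ count` → bits = 8
So bits = 8

Answer: 8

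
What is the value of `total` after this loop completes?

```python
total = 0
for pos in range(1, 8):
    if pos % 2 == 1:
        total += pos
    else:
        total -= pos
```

Add odd, subtract even
`total` takes the values: 0 → 1 → -1 → 2 → -2 → 3 → -3 → 4

Answer: 4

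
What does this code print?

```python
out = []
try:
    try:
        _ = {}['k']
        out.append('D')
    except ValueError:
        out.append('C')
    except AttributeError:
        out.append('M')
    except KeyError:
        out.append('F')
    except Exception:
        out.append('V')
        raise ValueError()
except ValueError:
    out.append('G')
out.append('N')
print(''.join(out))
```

Execution trace: 'F' (inner except KeyError) → 'N' (after the try/except). Output: FN

Answer: FN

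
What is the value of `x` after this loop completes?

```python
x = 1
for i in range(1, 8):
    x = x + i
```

Start at 1, add 1 through 7
`x` takes the values: 1 → 2 → 4 → 7 → 11 → 16 → 22 → 29

Answer: 29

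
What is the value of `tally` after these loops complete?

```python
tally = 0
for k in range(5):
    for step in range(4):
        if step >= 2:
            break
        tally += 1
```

Inner breaks at 2, outer runs 5 times
`tally` takes the values: 0 → 1 → 2 → 3 → 4 → 5 → 6 → 7 → 8 → 9 → 10

Answer: 10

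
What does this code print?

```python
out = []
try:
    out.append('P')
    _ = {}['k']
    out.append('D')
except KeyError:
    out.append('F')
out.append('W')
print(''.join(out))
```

Execution trace: 'P' (try body) → 'F' (except KeyError) → 'W' (after the try/except). Output: PFW

Answer: PFW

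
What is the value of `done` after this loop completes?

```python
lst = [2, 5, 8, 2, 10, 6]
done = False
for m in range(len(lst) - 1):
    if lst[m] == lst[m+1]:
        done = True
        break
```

Check consecutive duplicates in [2, 5, 8, 2, 10, 6]
`done` takes the values: False

Answer: False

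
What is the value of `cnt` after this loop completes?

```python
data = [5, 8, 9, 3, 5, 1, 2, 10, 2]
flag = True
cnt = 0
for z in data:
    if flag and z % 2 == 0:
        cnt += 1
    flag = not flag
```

Count even values at even positions
`cnt` takes the values: 0 → 1 → 2

Answer: 2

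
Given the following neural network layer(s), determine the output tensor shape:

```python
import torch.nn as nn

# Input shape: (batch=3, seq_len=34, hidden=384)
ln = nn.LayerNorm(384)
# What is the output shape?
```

Input: (3, 34, 384) -> Output: (3, 34, 384)

Answer: (3, 34, 384)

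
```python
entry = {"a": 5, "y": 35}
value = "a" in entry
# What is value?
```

Trace:
`entry = {"a": 5, "y": 35}` → entry = {'a': 5, 'y': 35}
`value = "a" in entry` → value = True
So value = True

Answer: True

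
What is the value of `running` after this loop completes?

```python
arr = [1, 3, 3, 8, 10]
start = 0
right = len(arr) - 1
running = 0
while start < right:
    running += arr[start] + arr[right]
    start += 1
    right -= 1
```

Sum of pairs from ends
`running` takes the values: 0 → 11 → 22

Answer: 22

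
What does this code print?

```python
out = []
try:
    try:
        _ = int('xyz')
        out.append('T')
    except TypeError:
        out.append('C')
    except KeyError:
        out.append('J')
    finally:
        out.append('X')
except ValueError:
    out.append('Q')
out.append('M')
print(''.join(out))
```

Execution trace: 'X' (finally) → 'Q' (outer except ValueError) → 'M' (after the try/except). Output: XQM

Answer: XQM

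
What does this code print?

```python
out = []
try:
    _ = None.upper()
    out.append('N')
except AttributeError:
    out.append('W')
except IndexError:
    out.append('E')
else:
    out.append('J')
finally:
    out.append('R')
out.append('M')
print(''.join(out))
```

Execution trace: 'W' (except AttributeError) → 'R' (finally) → 'M' (after the try/except). Output: WRM

Answer: WRM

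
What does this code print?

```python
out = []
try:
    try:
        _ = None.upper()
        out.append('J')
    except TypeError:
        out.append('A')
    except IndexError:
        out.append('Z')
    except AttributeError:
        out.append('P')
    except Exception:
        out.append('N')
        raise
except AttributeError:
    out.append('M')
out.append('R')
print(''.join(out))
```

Execution trace: 'P' (inner except AttributeError) → 'R' (after the try/except). Output: PR

Answer: PR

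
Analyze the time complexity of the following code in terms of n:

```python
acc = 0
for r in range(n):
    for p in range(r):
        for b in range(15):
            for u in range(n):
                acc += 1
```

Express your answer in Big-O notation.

Each loop level contributes: n × n × 1 × n. Multiplying the contributions gives O(n^3).

Answer: O(n^3)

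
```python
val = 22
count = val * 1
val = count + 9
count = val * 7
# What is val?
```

Trace:
`val = 22` → val = 22
`count = val * 1` → count = 22
`val = count + 9` → val = 31
`count = val * 7` → count = 217
So val = 31

Answer: 31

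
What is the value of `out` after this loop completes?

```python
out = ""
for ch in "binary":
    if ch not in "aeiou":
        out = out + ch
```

Remove vowels from 'binary'
`out` takes the values: "" → "b" → "bn" → "bnr" → "bnry"

Answer: "bnry"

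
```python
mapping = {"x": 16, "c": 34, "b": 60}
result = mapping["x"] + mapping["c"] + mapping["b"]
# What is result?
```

Trace:
`mapping = {"x": 16, "c": 34, "b": 60}` → mapping = {'x': 16, 'c': 34, 'b': 60}
`result = mapping["x"] + mapping["c"] + mapping["b"]` → result = 110
So result = 110

Answer: 110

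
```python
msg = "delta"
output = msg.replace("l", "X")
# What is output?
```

Trace:
`msg = "delta"` → msg = 'delta'
`output = msg.replace("l", "X")` → output = 'deXta'
So output = 'deXta'

Answer: 'deXta'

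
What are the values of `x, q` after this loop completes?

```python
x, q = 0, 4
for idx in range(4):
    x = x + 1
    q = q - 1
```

x goes 0→4, q goes 4→0
`x, q` takes the values: (0, 4) → (1, 4) → (1, 3) → (2, 3) → (2, 2) → (3, 2) → (3, 1) → (4, 1) → (4, 0)

Answer: 4, 0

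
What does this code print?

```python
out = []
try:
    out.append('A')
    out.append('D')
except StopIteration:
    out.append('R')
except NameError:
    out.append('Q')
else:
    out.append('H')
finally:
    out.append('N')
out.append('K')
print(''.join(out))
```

Execution trace: 'A' (try body) → 'D' (try body, no exception) → 'H' (else) → 'N' (finally) → 'K' (after the try/except). Output: ADHNK

Answer: ADHNK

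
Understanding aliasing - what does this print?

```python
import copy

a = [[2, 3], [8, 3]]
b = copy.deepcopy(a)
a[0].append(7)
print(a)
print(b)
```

Key concept: deep copy is fully independent.
Step by step:
`a = [[2, 3], [8, 3]]` → a = [[2, 3], [8, 3]]
`b = copy.deepcopy(a)` → b = [[2, 3], [8, 3]]
`a[0].append(7)` → a = [[2, 3, 7], [8, 3]]
`print(a)` → prints [[2, 3, 7], [8, 3]]
`print(b)` → prints [[2, 3], [8, 3]]

Answer:
[[2, 3, 7], [8, 3]]
[[2, 3], [8, 3]]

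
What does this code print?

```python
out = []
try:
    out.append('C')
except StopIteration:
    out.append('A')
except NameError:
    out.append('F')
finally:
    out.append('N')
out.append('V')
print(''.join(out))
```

Execution trace: 'C' (try body, no exception) → 'N' (finally) → 'V' (after the try/except). Output: CNV

Answer: CNV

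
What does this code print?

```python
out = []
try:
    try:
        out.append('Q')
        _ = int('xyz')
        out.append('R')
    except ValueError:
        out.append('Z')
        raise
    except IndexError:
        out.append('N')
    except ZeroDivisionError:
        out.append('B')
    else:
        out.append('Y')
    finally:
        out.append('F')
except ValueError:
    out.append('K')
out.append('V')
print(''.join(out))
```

Execution trace: 'Q' (inner try body) → 'Z' (inner except ValueError) → 'F' (inner finally) → 'K' (outer except ValueError) → 'V' (after the try/except). Output: QZFKV

Answer: QZFKV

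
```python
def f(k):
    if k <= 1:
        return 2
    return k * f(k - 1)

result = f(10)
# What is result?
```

f(10) = 10 * 9 * 8 * 7 * 6 * 5 * 4 * 3 * 2 * 2 = 7257600

Answer: 7257600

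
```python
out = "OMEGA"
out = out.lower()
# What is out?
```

Trace:
`out = "OMEGA"` → out = 'OMEGA'
`out = out.lower()` → out = 'omega'
So out = 'omega'

Answer: 'omega'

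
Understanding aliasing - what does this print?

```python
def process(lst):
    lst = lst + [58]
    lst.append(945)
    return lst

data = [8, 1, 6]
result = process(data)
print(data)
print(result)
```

Key concept: rebinding parameter vs mutation.
Step by step:
`data = [8, 1, 6]` → data = [8, 1, 6]
`result = process(data)` → result = [8, 1, 6, 58, 945]
`print(data)` → prints [8, 1, 6]
`print(result)` → prints [8, 1, 6, 58, 945]

Answer:
[8, 1, 6]
[8, 1, 6, 58, 945]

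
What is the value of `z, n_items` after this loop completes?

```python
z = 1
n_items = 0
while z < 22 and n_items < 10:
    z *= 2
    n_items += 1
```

Double until >= 22 or 10 iterations
`z, n_items` takes the values: (1, 0) → (2, 0) → (2, 1) → (4, 1) → (4, 2) → (8, 2) → (8, 3) → (16, 3) → (16, 4) → (32, 4) → (32, 5)

Answer: 32, 5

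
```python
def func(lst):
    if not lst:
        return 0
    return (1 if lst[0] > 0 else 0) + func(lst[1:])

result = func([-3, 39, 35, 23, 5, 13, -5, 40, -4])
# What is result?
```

Count of positive elements in [-3, 39, 35, 23, 5, 13, -5, 40, -4] = 6

Answer: 6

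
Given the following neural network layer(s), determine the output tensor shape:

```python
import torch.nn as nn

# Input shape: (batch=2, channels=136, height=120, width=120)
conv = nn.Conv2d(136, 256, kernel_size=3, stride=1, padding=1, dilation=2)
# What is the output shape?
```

Input: (2, 136, 120, 120) -> Output: (2, 256, 118, 118)

Answer: (2, 256, 118, 118)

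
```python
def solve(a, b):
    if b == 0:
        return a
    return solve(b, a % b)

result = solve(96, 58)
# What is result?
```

solve(96, 58) -> solve(58, 38) -> solve(38, 20) -> solve(20, 18) -> solve(18, 2) -> solve(2, 0) -> 2

Answer: 2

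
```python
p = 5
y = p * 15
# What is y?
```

Trace:
`p = 5` → p = 5
`y = p * 15` → y = 75
So y = 75

Answer: 75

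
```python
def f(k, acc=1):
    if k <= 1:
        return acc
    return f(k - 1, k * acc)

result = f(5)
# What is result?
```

Accumulator trace (n, acc): (5, 1) -> (4, 5) -> (3, 20) -> (2, 60) -> (1, 120) -> return 120

Answer: 120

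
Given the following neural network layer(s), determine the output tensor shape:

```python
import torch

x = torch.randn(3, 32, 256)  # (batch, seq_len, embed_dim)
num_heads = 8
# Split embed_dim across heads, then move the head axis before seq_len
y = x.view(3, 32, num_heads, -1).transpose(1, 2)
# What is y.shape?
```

Input: (3, 32, 256) -> head_dim = 256 // 8 = 32; after view: (3, 32, 8, 32) -> after transpose(1, 2): (3, 8, 32, 32) -> Output: (3, 8, 32, 32)

Answer: (3, 8, 32, 32)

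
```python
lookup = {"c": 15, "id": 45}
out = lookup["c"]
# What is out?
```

Trace:
`lookup = {"c": 15, "id": 45}` → lookup = {'c': 15, 'id': 45}
`out = lookup["c"]` → out = 15
So out = 15

Answer: 15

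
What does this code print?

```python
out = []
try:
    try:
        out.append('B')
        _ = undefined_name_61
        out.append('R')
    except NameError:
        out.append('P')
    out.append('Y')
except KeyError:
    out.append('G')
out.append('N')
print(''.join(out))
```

Execution trace: 'B' (inner try body) → 'P' (inner except NameError) → 'Y' (try body, no exception) → 'N' (after the try/except). Output: BPYN

Answer: BPYN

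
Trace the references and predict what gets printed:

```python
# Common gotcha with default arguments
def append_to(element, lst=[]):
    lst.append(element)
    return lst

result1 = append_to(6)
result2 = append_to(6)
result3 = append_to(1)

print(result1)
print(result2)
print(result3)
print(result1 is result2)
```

Key concept: mutable default argument gotcha.
Step by step:
`result1 = append_to(6)` → result1 = [6]
`result2 = append_to(6)` → result1 = [6, 6] (same object as result2); result2 = [6, 6] (same object as result1)
`result3 = append_to(1)` → result1 = [6, 6, 1] (same object as result2, result3); result2 = [6, 6, 1] (same object as result1, result3); result3 = [6, 6, 1] (same object as result1, result2)
`print(result1)` → prints [6, 6, 1]
`print(result2)` → prints [6, 6, 1]
`print(result3)` → prints [6, 6, 1]
`print(result1 is result2)` → prints True

Answer:
[6, 6, 1]
[6, 6, 1]
[6, 6, 1]
True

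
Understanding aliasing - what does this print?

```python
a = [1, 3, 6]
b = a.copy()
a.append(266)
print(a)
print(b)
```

Key concept: list.copy() creates independent copy.
Step by step:
`a = [1, 3, 6]` → a = [1, 3, 6]
`b = a.copy()` → b = [1, 3, 6]
`a.append(266)` → a = [1, 3, 6, 266]
`print(a)` → prints [1, 3, 6, 266]
`print(b)` → prints [1, 3, 6]

Answer:
[1, 3, 6, 266]
[1, 3, 6]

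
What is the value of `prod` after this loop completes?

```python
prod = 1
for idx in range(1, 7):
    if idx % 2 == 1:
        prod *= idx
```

Product of odd numbers 1 to 6
`prod` takes the values: 1 → 3 → 15

Answer: 15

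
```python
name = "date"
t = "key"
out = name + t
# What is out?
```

Trace:
`name = "date"` → name = 'date'
`t = "key"` → t = 'key'
`out = name + t` → out = 'datekey'
So out = 'datekey'

Answer: 'datekey'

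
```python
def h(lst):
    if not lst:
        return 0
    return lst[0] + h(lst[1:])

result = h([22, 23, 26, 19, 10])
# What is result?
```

22 + 23 + 26 + 19 + 10 + 0 = 100

Answer: 100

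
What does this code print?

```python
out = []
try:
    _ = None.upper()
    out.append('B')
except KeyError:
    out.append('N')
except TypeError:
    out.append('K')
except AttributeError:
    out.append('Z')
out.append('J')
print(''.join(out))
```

Execution trace: 'Z' (except AttributeError) → 'J' (after the try/except). Output: ZJ

Answer: ZJ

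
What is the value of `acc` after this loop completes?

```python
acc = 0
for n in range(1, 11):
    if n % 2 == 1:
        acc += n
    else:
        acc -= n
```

Add odd, subtract even
`acc` takes the values: 0 → 1 → -1 → 2 → -2 → 3 → -3 → 4 → -4 → 5 → -5

Answer: -5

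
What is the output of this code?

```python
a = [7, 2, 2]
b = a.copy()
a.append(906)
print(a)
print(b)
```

Key concept: list.copy() creates independent copy.
Step by step:
`a = [7, 2, 2]` → a = [7, 2, 2]
`b = a.copy()` → b = [7, 2, 2]
`a.append(906)` → a = [7, 2, 2, 906]
`print(a)` → prints [7, 2, 2, 906]
`print(b)` → prints [7, 2, 2]

Answer:
[7, 2, 2, 906]
[7, 2, 2]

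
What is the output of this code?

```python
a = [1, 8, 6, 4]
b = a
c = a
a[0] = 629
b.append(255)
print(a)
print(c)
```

Key concept: multiple aliases.
Step by step:
`a = [1, 8, 6, 4]` → a = [1, 8, 6, 4]
`b = a` → b = [1, 8, 6, 4] (same object as a)
`c = a` → c = [1, 8, 6, 4] (same object as a, b)
`a[0] = 629` → a = [629, 8, 6, 4] (same object as b, c); b = [629, 8, 6, 4] (same object as a, c); c = [629, 8, 6, 4] (same object as a, b)
`b.append(255)` → a = [629, 8, 6, 4, 255] (same object as b, c); b = [629, 8, 6, 4, 255] (same object as a, c); c = [629, 8, 6, 4, 255] (same object as a, b)
`print(a)` → prints [629, 8, 6, 4, 255]
`print(c)` → prints [629, 8, 6, 4, 255]

Answer:
[629, 8, 6, 4, 255]
[629, 8, 6, 4, 255]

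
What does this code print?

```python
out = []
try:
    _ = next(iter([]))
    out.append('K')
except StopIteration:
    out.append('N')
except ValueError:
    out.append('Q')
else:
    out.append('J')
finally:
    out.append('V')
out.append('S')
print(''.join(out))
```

Execution trace: 'N' (except StopIteration) → 'V' (finally) → 'S' (after the try/except). Output: NVS

Answer: NVS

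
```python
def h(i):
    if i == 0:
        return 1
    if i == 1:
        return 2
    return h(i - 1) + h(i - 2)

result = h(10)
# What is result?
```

Build up from base cases: h(0)=1, h(1)=2, h(2)=3, h(3)=5, h(4)=8, h(5)=13, h(6)=21, ..., h(10)=144

Answer: 144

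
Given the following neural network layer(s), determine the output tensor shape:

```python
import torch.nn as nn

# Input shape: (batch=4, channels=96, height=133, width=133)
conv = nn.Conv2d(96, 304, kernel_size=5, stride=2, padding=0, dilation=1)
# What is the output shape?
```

Input: (4, 96, 133, 133) -> Output: (4, 304, 65, 65)

Answer: (4, 304, 65, 65)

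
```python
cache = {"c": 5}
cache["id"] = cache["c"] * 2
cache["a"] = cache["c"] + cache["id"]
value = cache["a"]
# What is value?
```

Trace:
`cache = {"c": 5}` → cache = {'c': 5}
`cache["id"] = cache["c"] * 2` → cache = {'c': 5, 'id': 10}
`cache["a"] = cache["c"] + cache["id"]` → cache = {'c': 5, 'id': 10, 'a': 15}
`value = cache["a"]` → value = 15
So value = 15

Answer: 15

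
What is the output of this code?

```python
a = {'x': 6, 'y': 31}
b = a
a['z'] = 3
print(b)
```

Key concept: dict aliasing.
Step by step:
`a = {'x': 6, 'y': 31}` → a = {'x': 6, 'y': 31}
`b = a` → b = {'x': 6, 'y': 31} (same object as a)
`a['z'] = 3` → a = {'x': 6, 'y': 31, 'z': 3} (same object as b); b = {'x': 6, 'y': 31, 'z': 3} (same object as a)
`print(b)` → prints {'x': 6, 'y': 31, 'z': 3}

Answer: {'x': 6, 'y': 31, 'z': 3}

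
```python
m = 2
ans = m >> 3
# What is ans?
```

Trace:
`m = 2` → m = 2
`ans = m >> 3` → ans = 0
So ans = 0

Answer: 0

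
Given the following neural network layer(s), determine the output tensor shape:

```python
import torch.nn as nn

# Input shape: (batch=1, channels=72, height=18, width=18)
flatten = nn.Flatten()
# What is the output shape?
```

Input: (1, 72, 18, 18) -> Output: (1, 23328)

Answer: (1, 23328)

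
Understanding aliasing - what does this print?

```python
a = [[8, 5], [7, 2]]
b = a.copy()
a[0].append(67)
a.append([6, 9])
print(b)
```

Key concept: shallow copy with nested lists.
Step by step:
`a = [[8, 5], [7, 2]]` → a = [[8, 5], [7, 2]]
`b = a.copy()` → b = [[8, 5], [7, 2]]
`a[0].append(67)` → a = [[8, 5, 67], [7, 2]]; b = [[8, 5, 67], [7, 2]]
`a.append([6, 9])` → a = [[8, 5, 67], [7, 2], [6, 9]]
`print(b)` → prints [[8, 5, 67], [7, 2]]

Answer: [[8, 5, 67], [7, 2]]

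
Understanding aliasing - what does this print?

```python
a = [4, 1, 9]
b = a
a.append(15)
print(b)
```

Key concept: basic list aliasing.
Step by step:
`a = [4, 1, 9]` → a = [4, 1, 9]
`b = a` → b = [4, 1, 9] (same object as a)
`a.append(15)` → a = [4, 1, 9, 15] (same object as b); b = [4, 1, 9, 15] (same object as a)
`print(b)` → prints [4, 1, 9, 15]

Answer: [4, 1, 9, 15]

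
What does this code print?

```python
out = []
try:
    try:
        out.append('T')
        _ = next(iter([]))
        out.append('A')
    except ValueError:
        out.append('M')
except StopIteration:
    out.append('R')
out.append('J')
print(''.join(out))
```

Execution trace: 'T' (try body) → 'R' (outer except StopIteration) → 'J' (after the try/except). Output: TRJ

Answer: TRJ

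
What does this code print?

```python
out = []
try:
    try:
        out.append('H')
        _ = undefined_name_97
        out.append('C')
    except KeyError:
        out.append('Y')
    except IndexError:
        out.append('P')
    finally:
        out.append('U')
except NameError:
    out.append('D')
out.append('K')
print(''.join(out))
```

Execution trace: 'H' (inner try body) → 'U' (inner finally) → 'D' (outer except NameError) → 'K' (after the try/except). Output: HUDK

Answer: HUDK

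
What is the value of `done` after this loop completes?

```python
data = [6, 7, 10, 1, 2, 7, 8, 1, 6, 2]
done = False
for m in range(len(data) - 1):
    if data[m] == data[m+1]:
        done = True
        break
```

Check consecutive duplicates in [6, 7, 10, 1, 2, 7, 8, 1, 6, 2]
`done` takes the values: False

Answer: False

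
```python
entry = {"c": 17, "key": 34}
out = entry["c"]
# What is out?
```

Trace:
`entry = {"c": 17, "key": 34}` → entry = {'c': 17, 'key': 34}
`out = entry["c"]` → out = 17
So out = 17

Answer: 17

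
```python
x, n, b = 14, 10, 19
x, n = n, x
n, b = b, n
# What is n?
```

Trace:
`x, n, b = 14, 10, 19` → x = 14; n = 10; b = 19
`x, n = n, x` → x = 10; n = 14
`n, b = b, n` → n = 19; b = 14
So n = 19

Answer: 19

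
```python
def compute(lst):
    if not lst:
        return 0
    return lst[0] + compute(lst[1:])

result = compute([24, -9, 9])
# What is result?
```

24 + (-9) + 9 + 0 = 24

Answer: 24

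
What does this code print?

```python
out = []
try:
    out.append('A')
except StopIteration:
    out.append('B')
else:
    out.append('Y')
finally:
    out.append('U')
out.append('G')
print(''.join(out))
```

Execution trace: 'A' (try body, no exception) → 'Y' (else) → 'U' (finally) → 'G' (after the try/except). Output: AYUG

Answer: AYUG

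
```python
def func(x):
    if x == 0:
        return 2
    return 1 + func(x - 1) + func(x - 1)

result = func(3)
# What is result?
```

func(x) = 1 + 2·func(x-1), func(0)=2. Closed form: (2+1)·2^3 - 1 = 23.

Answer: 23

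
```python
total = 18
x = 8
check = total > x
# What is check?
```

Trace:
`total = 18` → total = 18
`x = 8` → x = 8
`check = total > x` → check = True
So check = True

Answer: True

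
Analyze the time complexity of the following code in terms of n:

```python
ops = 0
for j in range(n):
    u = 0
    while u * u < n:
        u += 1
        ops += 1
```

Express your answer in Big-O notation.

Each loop level contributes: n × √n. Multiplying the contributions gives O(n√n).

Answer: O(n√n)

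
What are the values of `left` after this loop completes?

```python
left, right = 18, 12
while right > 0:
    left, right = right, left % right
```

GCD of 18 and 12
`left` takes the values: 18 → 12 → 6

Answer: 6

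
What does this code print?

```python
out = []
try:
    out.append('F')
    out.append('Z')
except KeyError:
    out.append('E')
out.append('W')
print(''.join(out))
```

Execution trace: 'F' (try body) → 'Z' (try body, no exception) → 'W' (after the try/except). Output: FZW

Answer: FZW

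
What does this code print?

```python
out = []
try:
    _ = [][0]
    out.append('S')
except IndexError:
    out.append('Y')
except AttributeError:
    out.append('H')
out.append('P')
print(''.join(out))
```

Execution trace: 'Y' (except IndexError) → 'P' (after the try/except). Output: YP

Answer: YP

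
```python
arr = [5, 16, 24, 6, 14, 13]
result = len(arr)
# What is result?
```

Trace:
`arr = [5, 16, 24, 6, 14, 13]` → arr = [5, 16, 24, 6, 14, 13]
`result = len(arr)` → result = 6
So result = 6

Answer: 6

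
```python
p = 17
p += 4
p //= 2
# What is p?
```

Trace:
`p = 17` → p = 17
`p += 4` → p = 21
`p //= 2` → p = 10
So p = 10

Answer: 10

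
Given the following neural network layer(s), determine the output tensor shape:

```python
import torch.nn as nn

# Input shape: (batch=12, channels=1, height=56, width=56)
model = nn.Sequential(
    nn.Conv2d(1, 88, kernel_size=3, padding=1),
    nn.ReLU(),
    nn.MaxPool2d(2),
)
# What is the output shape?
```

Input: (12, 1, 56, 56) -> after Conv2d: (12, 88, 56, 56) -> after ReLU: (12, 88, 56, 56) -> Output: (12, 88, 28, 28)

Answer: (12, 88, 28, 28)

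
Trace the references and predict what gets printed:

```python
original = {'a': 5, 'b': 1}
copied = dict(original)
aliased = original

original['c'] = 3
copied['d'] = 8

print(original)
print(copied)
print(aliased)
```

Key concept: dict() creates copy, assignment creates alias.
Step by step:
`original = {'a': 5, 'b': 1}` → original = {'a': 5, 'b': 1}
`copied = dict(original)` → copied = {'a': 5, 'b': 1}
`aliased = original` → aliased = {'a': 5, 'b': 1} (same object as original)
`original['c'] = 3` → original = {'a': 5, 'b': 1, 'c': 3} (same object as aliased); aliased = {'a': 5, 'b': 1, 'c': 3} (same object as original)
`copied['d'] = 8` → copied = {'a': 5, 'b': 1, 'd': 8}
`print(original)` → prints {'a': 5, 'b': 1, 'c': 3}
`print(copied)` → prints {'a': 5, 'b': 1, 'd': 8}
`print(aliased)` → prints {'a': 5, 'b': 1, 'c': 3}

Answer:
{'a': 5, 'b': 1, 'c': 3}
{'a': 5, 'b': 1, 'd': 8}
{'a': 5, 'b': 1, 'c': 3}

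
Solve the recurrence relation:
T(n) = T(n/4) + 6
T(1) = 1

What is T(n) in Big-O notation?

Each step divides n by 4 and adds 6. After log_4(n) steps we reach T(1)=1. So T(n) = 6·log_4(n) + 1 = O(log n).

Answer: O(log n)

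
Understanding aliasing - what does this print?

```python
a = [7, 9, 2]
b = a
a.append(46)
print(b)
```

Key concept: basic list aliasing.
Step by step:
`a = [7, 9, 2]` → a = [7, 9, 2]
`b = a` → b = [7, 9, 2] (same object as a)
`a.append(46)` → a = [7, 9, 2, 46] (same object as b); b = [7, 9, 2, 46] (same object as a)
`print(b)` → prints [7, 9, 2, 46]

Answer: [7, 9, 2, 46]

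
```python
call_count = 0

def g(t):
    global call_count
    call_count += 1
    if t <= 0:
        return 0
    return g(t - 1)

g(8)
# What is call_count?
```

Linear recursion stepping by 1: 9 calls from t=8 down to ≤0.

Answer: 9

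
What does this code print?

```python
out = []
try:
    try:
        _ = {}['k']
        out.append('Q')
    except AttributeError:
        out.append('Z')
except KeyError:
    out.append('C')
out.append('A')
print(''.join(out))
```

Execution trace: 'C' (outer except KeyError) → 'A' (after the try/except). Output: CA

Answer: CA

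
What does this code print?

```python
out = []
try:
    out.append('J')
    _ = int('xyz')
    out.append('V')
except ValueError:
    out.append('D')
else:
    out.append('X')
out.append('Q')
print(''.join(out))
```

Execution trace: 'J' (try body) → 'D' (except ValueError) → 'Q' (after the try/except). Output: JDQ

Answer: JDQ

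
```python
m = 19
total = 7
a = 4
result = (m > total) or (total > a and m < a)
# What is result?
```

Trace:
`m = 19` → m = 19
`total = 7` → total = 7
`a = 4` → a = 4
`result = (m > total) or (total > a and m < a)` → result = True
So result = True

Answer: True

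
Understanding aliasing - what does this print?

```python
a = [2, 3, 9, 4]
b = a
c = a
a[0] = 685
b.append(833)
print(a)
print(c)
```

Key concept: multiple aliases.
Step by step:
`a = [2, 3, 9, 4]` → a = [2, 3, 9, 4]
`b = a` → b = [2, 3, 9, 4] (same object as a)
`c = a` → c = [2, 3, 9, 4] (same object as a, b)
`a[0] = 685` → a = [685, 3, 9, 4] (same object as b, c); b = [685, 3, 9, 4] (same object as a, c); c = [685, 3, 9, 4] (same object as a, b)
`b.append(833)` → a = [685, 3, 9, 4, 833] (same object as b, c); b = [685, 3, 9, 4, 833] (same object as a, c); c = [685, 3, 9, 4, 833] (same object as a, b)
`print(a)` → prints [685, 3, 9, 4, 833]
`print(c)` → prints [685, 3, 9, 4, 833]

Answer:
[685, 3, 9, 4, 833]
[685, 3, 9, 4, 833]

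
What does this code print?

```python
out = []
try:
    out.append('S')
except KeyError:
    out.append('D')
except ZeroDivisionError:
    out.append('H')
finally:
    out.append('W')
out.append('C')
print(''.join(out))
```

Execution trace: 'S' (try body, no exception) → 'W' (finally) → 'C' (after the try/except). Output: SWC

Answer: SWC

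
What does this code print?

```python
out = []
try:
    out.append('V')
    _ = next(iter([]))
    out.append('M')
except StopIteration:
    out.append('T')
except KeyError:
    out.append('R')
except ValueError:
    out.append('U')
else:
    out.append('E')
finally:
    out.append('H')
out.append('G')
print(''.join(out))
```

Execution trace: 'V' (try body) → 'T' (except StopIteration) → 'H' (finally) → 'G' (after the try/except). Output: VTHG

Answer: VTHG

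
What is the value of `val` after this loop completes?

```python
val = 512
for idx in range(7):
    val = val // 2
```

Halve 7 times: 512 // 2^7 = 4
`val` takes the values: 512 → 256 → 128 → 64 → 32 → 16 → 8 → 4

Answer: 4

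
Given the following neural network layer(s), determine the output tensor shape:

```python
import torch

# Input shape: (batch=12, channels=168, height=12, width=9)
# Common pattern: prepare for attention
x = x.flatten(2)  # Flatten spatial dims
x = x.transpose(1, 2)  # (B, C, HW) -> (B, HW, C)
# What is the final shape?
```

Input: (12, 168, 12, 9) -> after flatten(2): (12, 168, 108) -> Output: (12, 108, 168)

Answer: (12, 108, 168)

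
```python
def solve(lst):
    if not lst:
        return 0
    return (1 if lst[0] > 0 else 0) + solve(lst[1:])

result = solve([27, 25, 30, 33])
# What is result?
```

Count of positive elements in [27, 25, 30, 33] = 4

Answer: 4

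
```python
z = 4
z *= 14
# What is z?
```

Trace:
`z = 4` → z = 4
`z *= 14` → z = 56
So z = 56

Answer: 56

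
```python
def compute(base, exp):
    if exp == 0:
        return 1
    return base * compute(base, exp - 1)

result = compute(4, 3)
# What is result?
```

compute(4, 3) = 4 * 4 * 4 = 64

Answer: 64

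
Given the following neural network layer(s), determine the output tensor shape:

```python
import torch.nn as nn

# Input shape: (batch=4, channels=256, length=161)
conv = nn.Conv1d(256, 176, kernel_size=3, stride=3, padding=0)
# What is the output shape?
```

Input: (4, 256, 161) -> Output: (4, 176, 53)

Answer: (4, 176, 53)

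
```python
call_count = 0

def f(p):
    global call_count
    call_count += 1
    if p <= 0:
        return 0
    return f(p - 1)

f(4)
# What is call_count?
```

Linear recursion stepping by 1: 5 calls from p=4 down to ≤0.

Answer: 5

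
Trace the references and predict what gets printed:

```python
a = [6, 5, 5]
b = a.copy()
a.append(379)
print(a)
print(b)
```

Key concept: list.copy() creates independent copy.
Step by step:
`a = [6, 5, 5]` → a = [6, 5, 5]
`b = a.copy()` → b = [6, 5, 5]
`a.append(379)` → a = [6, 5, 5, 379]
`print(a)` → prints [6, 5, 5, 379]
`print(b)` → prints [6, 5, 5]

Answer:
[6, 5, 5, 379]
[6, 5, 5]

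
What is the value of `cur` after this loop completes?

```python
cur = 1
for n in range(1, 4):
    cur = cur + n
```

Start at 1, add 1 through 3
`cur` takes the values: 1 → 2 → 4 → 7

Answer: 7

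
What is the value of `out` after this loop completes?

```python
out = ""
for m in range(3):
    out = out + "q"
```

Repeat 'q' 3 times
`out` takes the values: "" → "q" → "qq" → "qqq"

Answer: "qqq"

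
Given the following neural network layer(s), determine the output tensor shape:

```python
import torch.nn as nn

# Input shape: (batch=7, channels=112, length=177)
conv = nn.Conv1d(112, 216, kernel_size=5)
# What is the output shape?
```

Input: (7, 112, 177) -> Output: (7, 216, 173)

Answer: (7, 216, 173)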